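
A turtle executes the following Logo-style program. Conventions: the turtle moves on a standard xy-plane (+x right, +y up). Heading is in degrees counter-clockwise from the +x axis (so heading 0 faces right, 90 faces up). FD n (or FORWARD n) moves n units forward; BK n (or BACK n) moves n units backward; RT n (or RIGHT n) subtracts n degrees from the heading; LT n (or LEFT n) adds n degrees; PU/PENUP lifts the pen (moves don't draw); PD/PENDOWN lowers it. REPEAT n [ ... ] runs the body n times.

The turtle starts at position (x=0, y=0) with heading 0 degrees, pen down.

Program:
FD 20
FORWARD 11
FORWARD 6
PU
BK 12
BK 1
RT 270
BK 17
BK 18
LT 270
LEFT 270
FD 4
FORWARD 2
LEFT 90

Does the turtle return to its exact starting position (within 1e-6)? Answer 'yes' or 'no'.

Executing turtle program step by step:
Start: pos=(0,0), heading=0, pen down
FD 20: (0,0) -> (20,0) [heading=0, draw]
FD 11: (20,0) -> (31,0) [heading=0, draw]
FD 6: (31,0) -> (37,0) [heading=0, draw]
PU: pen up
BK 12: (37,0) -> (25,0) [heading=0, move]
BK 1: (25,0) -> (24,0) [heading=0, move]
RT 270: heading 0 -> 90
BK 17: (24,0) -> (24,-17) [heading=90, move]
BK 18: (24,-17) -> (24,-35) [heading=90, move]
LT 270: heading 90 -> 0
LT 270: heading 0 -> 270
FD 4: (24,-35) -> (24,-39) [heading=270, move]
FD 2: (24,-39) -> (24,-41) [heading=270, move]
LT 90: heading 270 -> 0
Final: pos=(24,-41), heading=0, 3 segment(s) drawn

Start position: (0, 0)
Final position: (24, -41)
Distance = 47.508; >= 1e-6 -> NOT closed

Answer: no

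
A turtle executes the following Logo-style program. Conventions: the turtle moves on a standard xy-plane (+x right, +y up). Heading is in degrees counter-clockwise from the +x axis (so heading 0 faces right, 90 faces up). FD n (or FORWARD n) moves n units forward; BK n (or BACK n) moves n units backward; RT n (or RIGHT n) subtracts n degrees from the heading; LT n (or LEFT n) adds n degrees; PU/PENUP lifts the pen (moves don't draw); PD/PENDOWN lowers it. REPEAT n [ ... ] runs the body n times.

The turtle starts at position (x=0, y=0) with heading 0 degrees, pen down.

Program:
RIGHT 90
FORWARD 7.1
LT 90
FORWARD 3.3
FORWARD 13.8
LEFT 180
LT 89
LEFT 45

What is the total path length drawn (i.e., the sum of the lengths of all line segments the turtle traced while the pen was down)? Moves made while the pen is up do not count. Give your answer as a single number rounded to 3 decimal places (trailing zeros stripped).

Executing turtle program step by step:
Start: pos=(0,0), heading=0, pen down
RT 90: heading 0 -> 270
FD 7.1: (0,0) -> (0,-7.1) [heading=270, draw]
LT 90: heading 270 -> 0
FD 3.3: (0,-7.1) -> (3.3,-7.1) [heading=0, draw]
FD 13.8: (3.3,-7.1) -> (17.1,-7.1) [heading=0, draw]
LT 180: heading 0 -> 180
LT 89: heading 180 -> 269
LT 45: heading 269 -> 314
Final: pos=(17.1,-7.1), heading=314, 3 segment(s) drawn

Segment lengths:
  seg 1: (0,0) -> (0,-7.1), length = 7.1
  seg 2: (0,-7.1) -> (3.3,-7.1), length = 3.3
  seg 3: (3.3,-7.1) -> (17.1,-7.1), length = 13.8
Total = 24.2

Answer: 24.2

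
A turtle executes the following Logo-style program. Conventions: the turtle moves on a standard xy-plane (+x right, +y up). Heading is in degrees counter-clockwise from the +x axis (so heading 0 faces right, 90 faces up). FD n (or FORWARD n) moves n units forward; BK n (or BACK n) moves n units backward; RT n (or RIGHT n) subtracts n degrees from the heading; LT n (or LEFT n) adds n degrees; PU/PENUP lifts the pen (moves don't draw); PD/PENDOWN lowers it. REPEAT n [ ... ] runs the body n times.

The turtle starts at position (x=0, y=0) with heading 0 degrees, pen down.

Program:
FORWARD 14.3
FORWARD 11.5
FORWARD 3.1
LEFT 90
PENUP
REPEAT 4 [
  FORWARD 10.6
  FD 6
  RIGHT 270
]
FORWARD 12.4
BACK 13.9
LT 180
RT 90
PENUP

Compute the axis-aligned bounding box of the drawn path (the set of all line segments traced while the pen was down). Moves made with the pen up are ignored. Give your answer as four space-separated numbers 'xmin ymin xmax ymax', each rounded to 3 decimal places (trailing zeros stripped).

Answer: 0 0 28.9 0

Derivation:
Executing turtle program step by step:
Start: pos=(0,0), heading=0, pen down
FD 14.3: (0,0) -> (14.3,0) [heading=0, draw]
FD 11.5: (14.3,0) -> (25.8,0) [heading=0, draw]
FD 3.1: (25.8,0) -> (28.9,0) [heading=0, draw]
LT 90: heading 0 -> 90
PU: pen up
REPEAT 4 [
  -- iteration 1/4 --
  FD 10.6: (28.9,0) -> (28.9,10.6) [heading=90, move]
  FD 6: (28.9,10.6) -> (28.9,16.6) [heading=90, move]
  RT 270: heading 90 -> 180
  -- iteration 2/4 --
  FD 10.6: (28.9,16.6) -> (18.3,16.6) [heading=180, move]
  FD 6: (18.3,16.6) -> (12.3,16.6) [heading=180, move]
  RT 270: heading 180 -> 270
  -- iteration 3/4 --
  FD 10.6: (12.3,16.6) -> (12.3,6) [heading=270, move]
  FD 6: (12.3,6) -> (12.3,0) [heading=270, move]
  RT 270: heading 270 -> 0
  -- iteration 4/4 --
  FD 10.6: (12.3,0) -> (22.9,0) [heading=0, move]
  FD 6: (22.9,0) -> (28.9,0) [heading=0, move]
  RT 270: heading 0 -> 90
]
FD 12.4: (28.9,0) -> (28.9,12.4) [heading=90, move]
BK 13.9: (28.9,12.4) -> (28.9,-1.5) [heading=90, move]
LT 180: heading 90 -> 270
RT 90: heading 270 -> 180
PU: pen up
Final: pos=(28.9,-1.5), heading=180, 3 segment(s) drawn

Segment endpoints: x in {0, 14.3, 25.8, 28.9}, y in {0}
xmin=0, ymin=0, xmax=28.9, ymax=0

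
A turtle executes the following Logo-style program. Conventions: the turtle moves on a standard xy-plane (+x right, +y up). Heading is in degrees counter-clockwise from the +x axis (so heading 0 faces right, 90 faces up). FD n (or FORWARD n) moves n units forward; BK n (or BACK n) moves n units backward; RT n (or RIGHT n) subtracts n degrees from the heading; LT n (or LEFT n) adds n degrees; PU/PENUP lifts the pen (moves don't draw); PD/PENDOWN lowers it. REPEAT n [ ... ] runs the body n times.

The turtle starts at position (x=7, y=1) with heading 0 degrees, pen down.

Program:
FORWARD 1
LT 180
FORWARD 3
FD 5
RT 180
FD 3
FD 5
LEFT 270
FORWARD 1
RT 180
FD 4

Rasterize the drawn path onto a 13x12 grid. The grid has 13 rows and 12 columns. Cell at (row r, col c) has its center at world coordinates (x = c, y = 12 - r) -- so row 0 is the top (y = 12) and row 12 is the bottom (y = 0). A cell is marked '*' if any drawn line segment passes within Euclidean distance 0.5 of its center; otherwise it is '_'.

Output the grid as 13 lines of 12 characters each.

Answer: ____________
____________
____________
____________
____________
____________
____________
____________
________*___
________*___
________*___
*********___
________*___

Derivation:
Segment 0: (7,1) -> (8,1)
Segment 1: (8,1) -> (5,1)
Segment 2: (5,1) -> (0,1)
Segment 3: (0,1) -> (3,1)
Segment 4: (3,1) -> (8,1)
Segment 5: (8,1) -> (8,0)
Segment 6: (8,0) -> (8,4)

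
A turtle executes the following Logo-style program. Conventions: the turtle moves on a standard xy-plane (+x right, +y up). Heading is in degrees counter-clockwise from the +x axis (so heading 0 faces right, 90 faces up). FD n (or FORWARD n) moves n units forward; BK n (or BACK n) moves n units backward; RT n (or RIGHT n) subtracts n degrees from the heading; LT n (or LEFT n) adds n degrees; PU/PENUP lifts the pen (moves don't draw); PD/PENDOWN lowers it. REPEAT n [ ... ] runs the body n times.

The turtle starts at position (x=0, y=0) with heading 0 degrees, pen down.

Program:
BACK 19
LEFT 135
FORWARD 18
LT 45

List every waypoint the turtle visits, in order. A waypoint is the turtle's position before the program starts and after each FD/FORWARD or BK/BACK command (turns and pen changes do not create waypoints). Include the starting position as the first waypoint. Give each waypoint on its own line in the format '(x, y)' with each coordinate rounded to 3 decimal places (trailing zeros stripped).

Answer: (0, 0)
(-19, 0)
(-31.728, 12.728)

Derivation:
Executing turtle program step by step:
Start: pos=(0,0), heading=0, pen down
BK 19: (0,0) -> (-19,0) [heading=0, draw]
LT 135: heading 0 -> 135
FD 18: (-19,0) -> (-31.728,12.728) [heading=135, draw]
LT 45: heading 135 -> 180
Final: pos=(-31.728,12.728), heading=180, 2 segment(s) drawn
Waypoints (3 total):
(0, 0)
(-19, 0)
(-31.728, 12.728)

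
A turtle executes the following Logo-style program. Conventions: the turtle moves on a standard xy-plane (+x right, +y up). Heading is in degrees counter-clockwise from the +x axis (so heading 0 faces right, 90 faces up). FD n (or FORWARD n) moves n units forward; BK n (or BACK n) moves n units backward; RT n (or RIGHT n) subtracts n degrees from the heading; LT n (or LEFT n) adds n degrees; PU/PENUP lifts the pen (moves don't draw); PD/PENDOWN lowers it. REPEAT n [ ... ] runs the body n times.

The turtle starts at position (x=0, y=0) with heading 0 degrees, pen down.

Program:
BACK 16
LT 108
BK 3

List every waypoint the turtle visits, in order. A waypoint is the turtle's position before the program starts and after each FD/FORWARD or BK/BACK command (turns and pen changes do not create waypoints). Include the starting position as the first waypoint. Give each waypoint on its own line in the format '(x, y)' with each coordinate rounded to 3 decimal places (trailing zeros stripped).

Answer: (0, 0)
(-16, 0)
(-15.073, -2.853)

Derivation:
Executing turtle program step by step:
Start: pos=(0,0), heading=0, pen down
BK 16: (0,0) -> (-16,0) [heading=0, draw]
LT 108: heading 0 -> 108
BK 3: (-16,0) -> (-15.073,-2.853) [heading=108, draw]
Final: pos=(-15.073,-2.853), heading=108, 2 segment(s) drawn
Waypoints (3 total):
(0, 0)
(-16, 0)
(-15.073, -2.853)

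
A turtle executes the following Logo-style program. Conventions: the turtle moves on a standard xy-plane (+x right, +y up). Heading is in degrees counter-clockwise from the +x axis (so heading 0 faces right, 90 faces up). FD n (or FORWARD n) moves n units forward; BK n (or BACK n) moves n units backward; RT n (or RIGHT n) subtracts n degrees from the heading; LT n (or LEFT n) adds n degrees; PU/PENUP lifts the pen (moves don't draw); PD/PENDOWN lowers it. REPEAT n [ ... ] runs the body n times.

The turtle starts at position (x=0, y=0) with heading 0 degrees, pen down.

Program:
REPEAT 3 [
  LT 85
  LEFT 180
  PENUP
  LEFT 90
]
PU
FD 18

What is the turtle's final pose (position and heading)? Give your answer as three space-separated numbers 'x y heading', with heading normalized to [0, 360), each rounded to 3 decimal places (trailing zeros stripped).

Answer: 17.387 -4.659 345

Derivation:
Executing turtle program step by step:
Start: pos=(0,0), heading=0, pen down
REPEAT 3 [
  -- iteration 1/3 --
  LT 85: heading 0 -> 85
  LT 180: heading 85 -> 265
  PU: pen up
  LT 90: heading 265 -> 355
  -- iteration 2/3 --
  LT 85: heading 355 -> 80
  LT 180: heading 80 -> 260
  PU: pen up
  LT 90: heading 260 -> 350
  -- iteration 3/3 --
  LT 85: heading 350 -> 75
  LT 180: heading 75 -> 255
  PU: pen up
  LT 90: heading 255 -> 345
]
PU: pen up
FD 18: (0,0) -> (17.387,-4.659) [heading=345, move]
Final: pos=(17.387,-4.659), heading=345, 0 segment(s) drawn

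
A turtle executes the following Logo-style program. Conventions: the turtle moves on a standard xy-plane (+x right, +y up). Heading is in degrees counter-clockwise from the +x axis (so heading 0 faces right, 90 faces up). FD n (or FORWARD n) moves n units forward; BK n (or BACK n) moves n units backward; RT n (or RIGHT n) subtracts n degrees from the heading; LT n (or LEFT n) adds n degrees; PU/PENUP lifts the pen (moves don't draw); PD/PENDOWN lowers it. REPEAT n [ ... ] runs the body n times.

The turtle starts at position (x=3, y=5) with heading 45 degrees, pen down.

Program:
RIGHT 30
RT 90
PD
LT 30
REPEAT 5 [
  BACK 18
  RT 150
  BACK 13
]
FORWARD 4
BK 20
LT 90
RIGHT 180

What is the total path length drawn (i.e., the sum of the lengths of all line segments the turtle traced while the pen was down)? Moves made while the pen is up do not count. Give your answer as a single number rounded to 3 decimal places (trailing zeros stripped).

Answer: 179

Derivation:
Executing turtle program step by step:
Start: pos=(3,5), heading=45, pen down
RT 30: heading 45 -> 15
RT 90: heading 15 -> 285
PD: pen down
LT 30: heading 285 -> 315
REPEAT 5 [
  -- iteration 1/5 --
  BK 18: (3,5) -> (-9.728,17.728) [heading=315, draw]
  RT 150: heading 315 -> 165
  BK 13: (-9.728,17.728) -> (2.829,14.363) [heading=165, draw]
  -- iteration 2/5 --
  BK 18: (2.829,14.363) -> (20.216,9.705) [heading=165, draw]
  RT 150: heading 165 -> 15
  BK 13: (20.216,9.705) -> (7.659,6.34) [heading=15, draw]
  -- iteration 3/5 --
  BK 18: (7.659,6.34) -> (-9.728,1.681) [heading=15, draw]
  RT 150: heading 15 -> 225
  BK 13: (-9.728,1.681) -> (-0.536,10.874) [heading=225, draw]
  -- iteration 4/5 --
  BK 18: (-0.536,10.874) -> (12.192,23.601) [heading=225, draw]
  RT 150: heading 225 -> 75
  BK 13: (12.192,23.601) -> (8.828,11.044) [heading=75, draw]
  -- iteration 5/5 --
  BK 18: (8.828,11.044) -> (4.169,-6.342) [heading=75, draw]
  RT 150: heading 75 -> 285
  BK 13: (4.169,-6.342) -> (0.804,6.215) [heading=285, draw]
]
FD 4: (0.804,6.215) -> (1.84,2.351) [heading=285, draw]
BK 20: (1.84,2.351) -> (-3.337,21.67) [heading=285, draw]
LT 90: heading 285 -> 15
RT 180: heading 15 -> 195
Final: pos=(-3.337,21.67), heading=195, 12 segment(s) drawn

Segment lengths:
  seg 1: (3,5) -> (-9.728,17.728), length = 18
  seg 2: (-9.728,17.728) -> (2.829,14.363), length = 13
  seg 3: (2.829,14.363) -> (20.216,9.705), length = 18
  seg 4: (20.216,9.705) -> (7.659,6.34), length = 13
  seg 5: (7.659,6.34) -> (-9.728,1.681), length = 18
  seg 6: (-9.728,1.681) -> (-0.536,10.874), length = 13
  seg 7: (-0.536,10.874) -> (12.192,23.601), length = 18
  seg 8: (12.192,23.601) -> (8.828,11.044), length = 13
  seg 9: (8.828,11.044) -> (4.169,-6.342), length = 18
  seg 10: (4.169,-6.342) -> (0.804,6.215), length = 13
  seg 11: (0.804,6.215) -> (1.84,2.351), length = 4
  seg 12: (1.84,2.351) -> (-3.337,21.67), length = 20
Total = 179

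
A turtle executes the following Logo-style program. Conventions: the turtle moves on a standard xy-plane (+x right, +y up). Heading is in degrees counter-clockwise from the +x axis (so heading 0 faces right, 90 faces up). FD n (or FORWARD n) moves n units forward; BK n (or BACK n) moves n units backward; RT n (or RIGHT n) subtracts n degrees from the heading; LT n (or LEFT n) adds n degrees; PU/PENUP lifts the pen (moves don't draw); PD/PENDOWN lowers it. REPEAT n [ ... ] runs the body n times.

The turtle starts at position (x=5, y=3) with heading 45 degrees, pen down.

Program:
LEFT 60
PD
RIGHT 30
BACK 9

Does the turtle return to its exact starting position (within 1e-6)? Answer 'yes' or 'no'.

Answer: no

Derivation:
Executing turtle program step by step:
Start: pos=(5,3), heading=45, pen down
LT 60: heading 45 -> 105
PD: pen down
RT 30: heading 105 -> 75
BK 9: (5,3) -> (2.671,-5.693) [heading=75, draw]
Final: pos=(2.671,-5.693), heading=75, 1 segment(s) drawn

Start position: (5, 3)
Final position: (2.671, -5.693)
Distance = 9; >= 1e-6 -> NOT closed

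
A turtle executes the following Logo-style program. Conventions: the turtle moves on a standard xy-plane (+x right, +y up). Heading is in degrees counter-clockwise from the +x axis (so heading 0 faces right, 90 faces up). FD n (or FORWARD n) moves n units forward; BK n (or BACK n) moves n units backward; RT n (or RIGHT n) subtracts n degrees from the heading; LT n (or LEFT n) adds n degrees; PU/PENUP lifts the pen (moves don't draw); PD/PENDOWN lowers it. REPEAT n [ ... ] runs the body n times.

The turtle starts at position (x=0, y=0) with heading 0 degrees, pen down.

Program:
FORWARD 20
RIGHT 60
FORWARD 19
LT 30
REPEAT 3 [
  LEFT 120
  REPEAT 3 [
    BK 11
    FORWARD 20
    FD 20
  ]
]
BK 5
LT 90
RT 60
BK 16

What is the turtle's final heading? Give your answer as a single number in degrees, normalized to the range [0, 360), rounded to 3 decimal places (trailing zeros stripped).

Answer: 0

Derivation:
Executing turtle program step by step:
Start: pos=(0,0), heading=0, pen down
FD 20: (0,0) -> (20,0) [heading=0, draw]
RT 60: heading 0 -> 300
FD 19: (20,0) -> (29.5,-16.454) [heading=300, draw]
LT 30: heading 300 -> 330
REPEAT 3 [
  -- iteration 1/3 --
  LT 120: heading 330 -> 90
  REPEAT 3 [
    -- iteration 1/3 --
    BK 11: (29.5,-16.454) -> (29.5,-27.454) [heading=90, draw]
    FD 20: (29.5,-27.454) -> (29.5,-7.454) [heading=90, draw]
    FD 20: (29.5,-7.454) -> (29.5,12.546) [heading=90, draw]
    -- iteration 2/3 --
    BK 11: (29.5,12.546) -> (29.5,1.546) [heading=90, draw]
    FD 20: (29.5,1.546) -> (29.5,21.546) [heading=90, draw]
    FD 20: (29.5,21.546) -> (29.5,41.546) [heading=90, draw]
    -- iteration 3/3 --
    BK 11: (29.5,41.546) -> (29.5,30.546) [heading=90, draw]
    FD 20: (29.5,30.546) -> (29.5,50.546) [heading=90, draw]
    FD 20: (29.5,50.546) -> (29.5,70.546) [heading=90, draw]
  ]
  -- iteration 2/3 --
  LT 120: heading 90 -> 210
  REPEAT 3 [
    -- iteration 1/3 --
    BK 11: (29.5,70.546) -> (39.026,76.046) [heading=210, draw]
    FD 20: (39.026,76.046) -> (21.706,66.046) [heading=210, draw]
    FD 20: (21.706,66.046) -> (4.385,56.046) [heading=210, draw]
    -- iteration 2/3 --
    BK 11: (4.385,56.046) -> (13.912,61.546) [heading=210, draw]
    FD 20: (13.912,61.546) -> (-3.409,51.546) [heading=210, draw]
    FD 20: (-3.409,51.546) -> (-20.729,41.546) [heading=210, draw]
    -- iteration 3/3 --
    BK 11: (-20.729,41.546) -> (-11.203,47.046) [heading=210, draw]
    FD 20: (-11.203,47.046) -> (-28.524,37.046) [heading=210, draw]
    FD 20: (-28.524,37.046) -> (-45.844,27.046) [heading=210, draw]
  ]
  -- iteration 3/3 --
  LT 120: heading 210 -> 330
  REPEAT 3 [
    -- iteration 1/3 --
    BK 11: (-45.844,27.046) -> (-55.37,32.546) [heading=330, draw]
    FD 20: (-55.37,32.546) -> (-38.05,22.546) [heading=330, draw]
    FD 20: (-38.05,22.546) -> (-20.729,12.546) [heading=330, draw]
    -- iteration 2/3 --
    BK 11: (-20.729,12.546) -> (-30.256,18.046) [heading=330, draw]
    FD 20: (-30.256,18.046) -> (-12.935,8.046) [heading=330, draw]
    FD 20: (-12.935,8.046) -> (4.385,-1.954) [heading=330, draw]
    -- iteration 3/3 --
    BK 11: (4.385,-1.954) -> (-5.141,3.546) [heading=330, draw]
    FD 20: (-5.141,3.546) -> (12.179,-6.454) [heading=330, draw]
    FD 20: (12.179,-6.454) -> (29.5,-16.454) [heading=330, draw]
  ]
]
BK 5: (29.5,-16.454) -> (25.17,-13.954) [heading=330, draw]
LT 90: heading 330 -> 60
RT 60: heading 60 -> 0
BK 16: (25.17,-13.954) -> (9.17,-13.954) [heading=0, draw]
Final: pos=(9.17,-13.954), heading=0, 31 segment(s) drawn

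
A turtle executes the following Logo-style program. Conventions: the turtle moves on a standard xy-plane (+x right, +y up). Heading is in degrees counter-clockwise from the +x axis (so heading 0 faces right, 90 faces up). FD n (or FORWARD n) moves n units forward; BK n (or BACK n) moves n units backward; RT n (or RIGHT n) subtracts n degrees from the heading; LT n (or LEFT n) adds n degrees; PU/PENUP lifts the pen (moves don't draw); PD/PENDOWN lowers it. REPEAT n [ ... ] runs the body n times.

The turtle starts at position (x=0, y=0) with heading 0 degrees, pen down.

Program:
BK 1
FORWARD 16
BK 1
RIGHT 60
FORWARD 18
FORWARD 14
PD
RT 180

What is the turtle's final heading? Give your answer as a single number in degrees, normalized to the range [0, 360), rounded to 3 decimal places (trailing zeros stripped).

Executing turtle program step by step:
Start: pos=(0,0), heading=0, pen down
BK 1: (0,0) -> (-1,0) [heading=0, draw]
FD 16: (-1,0) -> (15,0) [heading=0, draw]
BK 1: (15,0) -> (14,0) [heading=0, draw]
RT 60: heading 0 -> 300
FD 18: (14,0) -> (23,-15.588) [heading=300, draw]
FD 14: (23,-15.588) -> (30,-27.713) [heading=300, draw]
PD: pen down
RT 180: heading 300 -> 120
Final: pos=(30,-27.713), heading=120, 5 segment(s) drawn

Answer: 120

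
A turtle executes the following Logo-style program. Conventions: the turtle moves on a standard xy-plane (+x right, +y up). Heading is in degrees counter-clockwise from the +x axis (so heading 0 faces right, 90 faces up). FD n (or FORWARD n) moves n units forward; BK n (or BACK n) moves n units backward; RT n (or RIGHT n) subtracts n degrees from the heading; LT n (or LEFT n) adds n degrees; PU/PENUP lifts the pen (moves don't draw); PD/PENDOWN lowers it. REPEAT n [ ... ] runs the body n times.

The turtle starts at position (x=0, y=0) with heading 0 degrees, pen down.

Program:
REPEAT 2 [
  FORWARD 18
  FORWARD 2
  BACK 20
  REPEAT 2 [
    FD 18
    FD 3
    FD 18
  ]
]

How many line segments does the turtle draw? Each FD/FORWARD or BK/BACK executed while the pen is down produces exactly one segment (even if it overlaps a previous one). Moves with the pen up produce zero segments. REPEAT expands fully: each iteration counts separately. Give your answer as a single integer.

Answer: 18

Derivation:
Executing turtle program step by step:
Start: pos=(0,0), heading=0, pen down
REPEAT 2 [
  -- iteration 1/2 --
  FD 18: (0,0) -> (18,0) [heading=0, draw]
  FD 2: (18,0) -> (20,0) [heading=0, draw]
  BK 20: (20,0) -> (0,0) [heading=0, draw]
  REPEAT 2 [
    -- iteration 1/2 --
    FD 18: (0,0) -> (18,0) [heading=0, draw]
    FD 3: (18,0) -> (21,0) [heading=0, draw]
    FD 18: (21,0) -> (39,0) [heading=0, draw]
    -- iteration 2/2 --
    FD 18: (39,0) -> (57,0) [heading=0, draw]
    FD 3: (57,0) -> (60,0) [heading=0, draw]
    FD 18: (60,0) -> (78,0) [heading=0, draw]
  ]
  -- iteration 2/2 --
  FD 18: (78,0) -> (96,0) [heading=0, draw]
  FD 2: (96,0) -> (98,0) [heading=0, draw]
  BK 20: (98,0) -> (78,0) [heading=0, draw]
  REPEAT 2 [
    -- iteration 1/2 --
    FD 18: (78,0) -> (96,0) [heading=0, draw]
    FD 3: (96,0) -> (99,0) [heading=0, draw]
    FD 18: (99,0) -> (117,0) [heading=0, draw]
    -- iteration 2/2 --
    FD 18: (117,0) -> (135,0) [heading=0, draw]
    FD 3: (135,0) -> (138,0) [heading=0, draw]
    FD 18: (138,0) -> (156,0) [heading=0, draw]
  ]
]
Final: pos=(156,0), heading=0, 18 segment(s) drawn
Segments drawn: 18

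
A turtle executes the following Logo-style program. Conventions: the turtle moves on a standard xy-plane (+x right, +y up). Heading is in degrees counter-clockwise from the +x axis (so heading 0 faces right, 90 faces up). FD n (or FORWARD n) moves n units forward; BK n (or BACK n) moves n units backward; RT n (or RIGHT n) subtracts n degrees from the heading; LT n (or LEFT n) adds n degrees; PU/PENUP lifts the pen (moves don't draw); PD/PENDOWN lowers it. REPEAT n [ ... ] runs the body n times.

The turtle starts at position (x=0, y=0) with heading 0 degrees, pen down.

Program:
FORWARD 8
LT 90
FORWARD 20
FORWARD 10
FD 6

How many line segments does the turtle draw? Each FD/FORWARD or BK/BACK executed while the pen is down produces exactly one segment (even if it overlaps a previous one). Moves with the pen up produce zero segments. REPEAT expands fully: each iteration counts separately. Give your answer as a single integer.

Answer: 4

Derivation:
Executing turtle program step by step:
Start: pos=(0,0), heading=0, pen down
FD 8: (0,0) -> (8,0) [heading=0, draw]
LT 90: heading 0 -> 90
FD 20: (8,0) -> (8,20) [heading=90, draw]
FD 10: (8,20) -> (8,30) [heading=90, draw]
FD 6: (8,30) -> (8,36) [heading=90, draw]
Final: pos=(8,36), heading=90, 4 segment(s) drawn
Segments drawn: 4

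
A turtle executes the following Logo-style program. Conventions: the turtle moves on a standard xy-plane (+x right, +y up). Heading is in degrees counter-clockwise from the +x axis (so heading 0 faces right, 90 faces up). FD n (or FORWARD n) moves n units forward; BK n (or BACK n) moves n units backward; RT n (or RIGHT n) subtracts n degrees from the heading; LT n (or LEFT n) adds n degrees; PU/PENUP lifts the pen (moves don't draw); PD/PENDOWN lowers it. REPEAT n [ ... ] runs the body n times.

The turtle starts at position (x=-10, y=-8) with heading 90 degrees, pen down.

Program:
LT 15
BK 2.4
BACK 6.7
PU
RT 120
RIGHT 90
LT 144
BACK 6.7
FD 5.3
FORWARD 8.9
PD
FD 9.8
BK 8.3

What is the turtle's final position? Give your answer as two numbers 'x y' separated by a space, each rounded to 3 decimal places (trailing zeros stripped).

Executing turtle program step by step:
Start: pos=(-10,-8), heading=90, pen down
LT 15: heading 90 -> 105
BK 2.4: (-10,-8) -> (-9.379,-10.318) [heading=105, draw]
BK 6.7: (-9.379,-10.318) -> (-7.645,-16.79) [heading=105, draw]
PU: pen up
RT 120: heading 105 -> 345
RT 90: heading 345 -> 255
LT 144: heading 255 -> 39
BK 6.7: (-7.645,-16.79) -> (-12.852,-21.006) [heading=39, move]
FD 5.3: (-12.852,-21.006) -> (-8.733,-17.671) [heading=39, move]
FD 8.9: (-8.733,-17.671) -> (-1.816,-12.07) [heading=39, move]
PD: pen down
FD 9.8: (-1.816,-12.07) -> (5.8,-5.903) [heading=39, draw]
BK 8.3: (5.8,-5.903) -> (-0.65,-11.126) [heading=39, draw]
Final: pos=(-0.65,-11.126), heading=39, 4 segment(s) drawn

Answer: -0.65 -11.126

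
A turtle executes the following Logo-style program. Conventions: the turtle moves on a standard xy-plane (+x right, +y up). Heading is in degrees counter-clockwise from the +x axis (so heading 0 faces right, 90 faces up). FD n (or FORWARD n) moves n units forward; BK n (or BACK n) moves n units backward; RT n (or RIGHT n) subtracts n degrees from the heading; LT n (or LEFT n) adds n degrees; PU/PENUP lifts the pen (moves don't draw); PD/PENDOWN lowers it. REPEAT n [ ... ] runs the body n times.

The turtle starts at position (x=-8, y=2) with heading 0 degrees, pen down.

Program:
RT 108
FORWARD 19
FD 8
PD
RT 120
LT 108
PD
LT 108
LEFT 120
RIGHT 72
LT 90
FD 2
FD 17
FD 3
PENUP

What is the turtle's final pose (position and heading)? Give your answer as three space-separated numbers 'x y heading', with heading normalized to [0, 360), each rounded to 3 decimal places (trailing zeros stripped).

Executing turtle program step by step:
Start: pos=(-8,2), heading=0, pen down
RT 108: heading 0 -> 252
FD 19: (-8,2) -> (-13.871,-16.07) [heading=252, draw]
FD 8: (-13.871,-16.07) -> (-16.343,-23.679) [heading=252, draw]
PD: pen down
RT 120: heading 252 -> 132
LT 108: heading 132 -> 240
PD: pen down
LT 108: heading 240 -> 348
LT 120: heading 348 -> 108
RT 72: heading 108 -> 36
LT 90: heading 36 -> 126
FD 2: (-16.343,-23.679) -> (-17.519,-22.06) [heading=126, draw]
FD 17: (-17.519,-22.06) -> (-27.511,-8.307) [heading=126, draw]
FD 3: (-27.511,-8.307) -> (-29.275,-5.88) [heading=126, draw]
PU: pen up
Final: pos=(-29.275,-5.88), heading=126, 5 segment(s) drawn

Answer: -29.275 -5.88 126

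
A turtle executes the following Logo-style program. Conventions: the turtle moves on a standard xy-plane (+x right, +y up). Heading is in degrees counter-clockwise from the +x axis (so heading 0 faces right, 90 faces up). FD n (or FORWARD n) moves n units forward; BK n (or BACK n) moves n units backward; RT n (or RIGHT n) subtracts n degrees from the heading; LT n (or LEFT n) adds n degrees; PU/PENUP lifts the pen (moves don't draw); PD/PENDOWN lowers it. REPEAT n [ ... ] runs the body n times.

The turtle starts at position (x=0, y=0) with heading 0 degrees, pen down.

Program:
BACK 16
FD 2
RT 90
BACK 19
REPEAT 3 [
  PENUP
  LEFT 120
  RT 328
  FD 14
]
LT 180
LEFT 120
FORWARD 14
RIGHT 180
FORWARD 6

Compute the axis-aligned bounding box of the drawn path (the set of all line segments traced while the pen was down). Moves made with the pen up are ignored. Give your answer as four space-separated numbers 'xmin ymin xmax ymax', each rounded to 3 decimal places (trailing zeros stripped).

Executing turtle program step by step:
Start: pos=(0,0), heading=0, pen down
BK 16: (0,0) -> (-16,0) [heading=0, draw]
FD 2: (-16,0) -> (-14,0) [heading=0, draw]
RT 90: heading 0 -> 270
BK 19: (-14,0) -> (-14,19) [heading=270, draw]
REPEAT 3 [
  -- iteration 1/3 --
  PU: pen up
  LT 120: heading 270 -> 30
  RT 328: heading 30 -> 62
  FD 14: (-14,19) -> (-7.427,31.361) [heading=62, move]
  -- iteration 2/3 --
  PU: pen up
  LT 120: heading 62 -> 182
  RT 328: heading 182 -> 214
  FD 14: (-7.427,31.361) -> (-19.034,23.533) [heading=214, move]
  -- iteration 3/3 --
  PU: pen up
  LT 120: heading 214 -> 334
  RT 328: heading 334 -> 6
  FD 14: (-19.034,23.533) -> (-5.111,24.996) [heading=6, move]
]
LT 180: heading 6 -> 186
LT 120: heading 186 -> 306
FD 14: (-5.111,24.996) -> (3.118,13.67) [heading=306, move]
RT 180: heading 306 -> 126
FD 6: (3.118,13.67) -> (-0.408,18.524) [heading=126, move]
Final: pos=(-0.408,18.524), heading=126, 3 segment(s) drawn

Segment endpoints: x in {-16, -14, -14, 0}, y in {0, 19}
xmin=-16, ymin=0, xmax=0, ymax=19

Answer: -16 0 0 19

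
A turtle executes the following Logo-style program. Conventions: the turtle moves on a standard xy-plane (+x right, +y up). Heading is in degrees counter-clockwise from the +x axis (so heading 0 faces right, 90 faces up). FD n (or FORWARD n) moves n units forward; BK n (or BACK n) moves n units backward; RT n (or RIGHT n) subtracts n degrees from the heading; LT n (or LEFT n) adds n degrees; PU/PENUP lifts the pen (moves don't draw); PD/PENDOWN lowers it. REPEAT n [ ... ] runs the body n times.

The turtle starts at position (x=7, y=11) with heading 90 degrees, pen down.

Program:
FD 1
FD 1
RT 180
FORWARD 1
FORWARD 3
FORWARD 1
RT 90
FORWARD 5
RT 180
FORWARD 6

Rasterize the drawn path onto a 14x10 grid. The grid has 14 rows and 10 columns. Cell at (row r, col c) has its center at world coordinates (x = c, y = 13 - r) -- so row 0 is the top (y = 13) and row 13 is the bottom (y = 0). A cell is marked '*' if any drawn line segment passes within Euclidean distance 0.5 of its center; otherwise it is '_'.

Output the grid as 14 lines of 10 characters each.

Segment 0: (7,11) -> (7,12)
Segment 1: (7,12) -> (7,13)
Segment 2: (7,13) -> (7,12)
Segment 3: (7,12) -> (7,9)
Segment 4: (7,9) -> (7,8)
Segment 5: (7,8) -> (2,8)
Segment 6: (2,8) -> (8,8)

Answer: _______*__
_______*__
_______*__
_______*__
_______*__
__*******_
__________
__________
__________
__________
__________
__________
__________
__________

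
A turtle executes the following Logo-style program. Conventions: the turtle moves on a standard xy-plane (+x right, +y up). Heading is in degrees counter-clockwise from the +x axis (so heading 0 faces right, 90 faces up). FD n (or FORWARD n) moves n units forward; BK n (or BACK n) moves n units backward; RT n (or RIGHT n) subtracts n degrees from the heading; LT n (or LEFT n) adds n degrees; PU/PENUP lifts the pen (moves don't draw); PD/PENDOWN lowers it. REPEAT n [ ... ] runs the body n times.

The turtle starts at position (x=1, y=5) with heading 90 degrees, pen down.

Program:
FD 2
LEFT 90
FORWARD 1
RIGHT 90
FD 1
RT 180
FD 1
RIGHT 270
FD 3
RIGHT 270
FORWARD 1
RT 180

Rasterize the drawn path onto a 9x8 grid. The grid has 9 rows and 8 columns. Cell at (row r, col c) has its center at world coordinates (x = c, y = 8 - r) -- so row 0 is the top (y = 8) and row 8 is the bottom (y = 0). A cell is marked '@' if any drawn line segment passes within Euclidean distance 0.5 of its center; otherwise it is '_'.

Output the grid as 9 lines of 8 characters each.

Answer: @__@____
@@@@____
_@______
_@______
________
________
________
________
________

Derivation:
Segment 0: (1,5) -> (1,7)
Segment 1: (1,7) -> (0,7)
Segment 2: (0,7) -> (0,8)
Segment 3: (0,8) -> (0,7)
Segment 4: (0,7) -> (3,7)
Segment 5: (3,7) -> (3,8)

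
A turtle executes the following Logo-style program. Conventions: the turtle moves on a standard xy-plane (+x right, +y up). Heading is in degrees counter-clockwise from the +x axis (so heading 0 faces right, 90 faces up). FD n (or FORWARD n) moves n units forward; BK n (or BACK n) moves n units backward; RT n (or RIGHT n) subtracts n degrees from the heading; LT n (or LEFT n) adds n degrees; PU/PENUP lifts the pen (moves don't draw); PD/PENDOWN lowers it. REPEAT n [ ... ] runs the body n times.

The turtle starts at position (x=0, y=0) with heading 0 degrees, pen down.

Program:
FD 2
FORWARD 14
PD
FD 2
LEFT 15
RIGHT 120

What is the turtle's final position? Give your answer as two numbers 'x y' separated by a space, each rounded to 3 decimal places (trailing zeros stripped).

Answer: 18 0

Derivation:
Executing turtle program step by step:
Start: pos=(0,0), heading=0, pen down
FD 2: (0,0) -> (2,0) [heading=0, draw]
FD 14: (2,0) -> (16,0) [heading=0, draw]
PD: pen down
FD 2: (16,0) -> (18,0) [heading=0, draw]
LT 15: heading 0 -> 15
RT 120: heading 15 -> 255
Final: pos=(18,0), heading=255, 3 segment(s) drawn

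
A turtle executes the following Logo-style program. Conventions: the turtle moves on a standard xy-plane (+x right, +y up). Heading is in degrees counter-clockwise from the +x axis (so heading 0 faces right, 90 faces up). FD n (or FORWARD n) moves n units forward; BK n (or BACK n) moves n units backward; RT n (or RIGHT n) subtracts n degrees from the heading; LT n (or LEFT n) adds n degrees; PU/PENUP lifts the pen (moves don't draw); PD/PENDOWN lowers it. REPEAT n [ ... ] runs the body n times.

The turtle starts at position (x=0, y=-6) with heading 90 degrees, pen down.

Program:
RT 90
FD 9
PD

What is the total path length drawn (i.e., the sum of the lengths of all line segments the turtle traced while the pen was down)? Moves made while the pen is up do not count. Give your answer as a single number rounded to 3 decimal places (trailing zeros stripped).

Executing turtle program step by step:
Start: pos=(0,-6), heading=90, pen down
RT 90: heading 90 -> 0
FD 9: (0,-6) -> (9,-6) [heading=0, draw]
PD: pen down
Final: pos=(9,-6), heading=0, 1 segment(s) drawn

Segment lengths:
  seg 1: (0,-6) -> (9,-6), length = 9
Total = 9

Answer: 9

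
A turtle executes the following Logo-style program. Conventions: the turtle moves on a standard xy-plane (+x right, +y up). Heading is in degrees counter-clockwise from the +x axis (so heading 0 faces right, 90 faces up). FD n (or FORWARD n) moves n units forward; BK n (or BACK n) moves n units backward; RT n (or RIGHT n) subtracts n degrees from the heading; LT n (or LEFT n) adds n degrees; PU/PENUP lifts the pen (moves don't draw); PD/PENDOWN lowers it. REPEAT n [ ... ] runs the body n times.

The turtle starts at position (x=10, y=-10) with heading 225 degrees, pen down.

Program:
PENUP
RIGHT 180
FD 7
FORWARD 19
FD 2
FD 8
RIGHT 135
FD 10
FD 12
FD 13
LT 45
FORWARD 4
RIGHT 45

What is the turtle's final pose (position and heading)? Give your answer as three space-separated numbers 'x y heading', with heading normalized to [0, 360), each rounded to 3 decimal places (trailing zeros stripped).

Executing turtle program step by step:
Start: pos=(10,-10), heading=225, pen down
PU: pen up
RT 180: heading 225 -> 45
FD 7: (10,-10) -> (14.95,-5.05) [heading=45, move]
FD 19: (14.95,-5.05) -> (28.385,8.385) [heading=45, move]
FD 2: (28.385,8.385) -> (29.799,9.799) [heading=45, move]
FD 8: (29.799,9.799) -> (35.456,15.456) [heading=45, move]
RT 135: heading 45 -> 270
FD 10: (35.456,15.456) -> (35.456,5.456) [heading=270, move]
FD 12: (35.456,5.456) -> (35.456,-6.544) [heading=270, move]
FD 13: (35.456,-6.544) -> (35.456,-19.544) [heading=270, move]
LT 45: heading 270 -> 315
FD 4: (35.456,-19.544) -> (38.284,-22.373) [heading=315, move]
RT 45: heading 315 -> 270
Final: pos=(38.284,-22.373), heading=270, 0 segment(s) drawn

Answer: 38.284 -22.373 270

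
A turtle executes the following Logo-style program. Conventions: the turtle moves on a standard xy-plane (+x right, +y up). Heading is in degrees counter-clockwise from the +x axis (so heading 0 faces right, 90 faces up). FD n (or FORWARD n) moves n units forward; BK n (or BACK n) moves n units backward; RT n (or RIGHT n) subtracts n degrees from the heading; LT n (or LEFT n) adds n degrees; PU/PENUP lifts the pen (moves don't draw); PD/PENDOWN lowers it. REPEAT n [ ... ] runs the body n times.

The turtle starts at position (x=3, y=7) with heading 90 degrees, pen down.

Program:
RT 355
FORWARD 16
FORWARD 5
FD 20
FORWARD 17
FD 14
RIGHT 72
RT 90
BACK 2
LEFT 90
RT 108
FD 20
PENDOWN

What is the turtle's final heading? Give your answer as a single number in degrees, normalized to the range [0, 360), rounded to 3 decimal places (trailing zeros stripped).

Answer: 275

Derivation:
Executing turtle program step by step:
Start: pos=(3,7), heading=90, pen down
RT 355: heading 90 -> 95
FD 16: (3,7) -> (1.606,22.939) [heading=95, draw]
FD 5: (1.606,22.939) -> (1.17,27.92) [heading=95, draw]
FD 20: (1.17,27.92) -> (-0.573,47.844) [heading=95, draw]
FD 17: (-0.573,47.844) -> (-2.055,64.779) [heading=95, draw]
FD 14: (-2.055,64.779) -> (-3.275,78.726) [heading=95, draw]
RT 72: heading 95 -> 23
RT 90: heading 23 -> 293
BK 2: (-3.275,78.726) -> (-4.057,80.567) [heading=293, draw]
LT 90: heading 293 -> 23
RT 108: heading 23 -> 275
FD 20: (-4.057,80.567) -> (-2.314,60.643) [heading=275, draw]
PD: pen down
Final: pos=(-2.314,60.643), heading=275, 7 segment(s) drawn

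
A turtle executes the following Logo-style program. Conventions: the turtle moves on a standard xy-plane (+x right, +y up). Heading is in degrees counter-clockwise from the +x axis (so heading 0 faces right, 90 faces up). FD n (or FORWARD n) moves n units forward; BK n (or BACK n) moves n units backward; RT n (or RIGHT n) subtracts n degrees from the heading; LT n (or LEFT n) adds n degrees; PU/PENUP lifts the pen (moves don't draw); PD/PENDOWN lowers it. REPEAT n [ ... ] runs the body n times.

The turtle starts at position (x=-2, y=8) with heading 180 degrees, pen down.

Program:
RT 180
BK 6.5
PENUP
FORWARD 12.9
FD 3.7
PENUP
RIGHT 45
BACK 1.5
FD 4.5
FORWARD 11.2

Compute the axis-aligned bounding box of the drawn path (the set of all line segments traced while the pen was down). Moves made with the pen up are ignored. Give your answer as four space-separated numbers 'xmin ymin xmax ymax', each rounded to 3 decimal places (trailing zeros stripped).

Answer: -8.5 8 -2 8

Derivation:
Executing turtle program step by step:
Start: pos=(-2,8), heading=180, pen down
RT 180: heading 180 -> 0
BK 6.5: (-2,8) -> (-8.5,8) [heading=0, draw]
PU: pen up
FD 12.9: (-8.5,8) -> (4.4,8) [heading=0, move]
FD 3.7: (4.4,8) -> (8.1,8) [heading=0, move]
PU: pen up
RT 45: heading 0 -> 315
BK 1.5: (8.1,8) -> (7.039,9.061) [heading=315, move]
FD 4.5: (7.039,9.061) -> (10.221,5.879) [heading=315, move]
FD 11.2: (10.221,5.879) -> (18.141,-2.041) [heading=315, move]
Final: pos=(18.141,-2.041), heading=315, 1 segment(s) drawn

Segment endpoints: x in {-8.5, -2}, y in {8}
xmin=-8.5, ymin=8, xmax=-2, ymax=8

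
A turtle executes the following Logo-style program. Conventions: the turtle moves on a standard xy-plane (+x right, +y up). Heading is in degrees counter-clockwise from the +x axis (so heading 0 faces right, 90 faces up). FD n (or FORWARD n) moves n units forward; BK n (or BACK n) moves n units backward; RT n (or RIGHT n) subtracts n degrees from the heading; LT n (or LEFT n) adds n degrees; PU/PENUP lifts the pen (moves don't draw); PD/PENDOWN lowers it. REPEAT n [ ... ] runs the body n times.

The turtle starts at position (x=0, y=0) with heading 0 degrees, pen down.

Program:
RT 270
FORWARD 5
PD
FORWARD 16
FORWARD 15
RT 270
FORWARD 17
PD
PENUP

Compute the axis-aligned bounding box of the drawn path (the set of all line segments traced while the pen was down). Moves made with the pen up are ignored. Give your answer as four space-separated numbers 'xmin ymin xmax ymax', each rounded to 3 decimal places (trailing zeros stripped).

Answer: -17 0 0 36

Derivation:
Executing turtle program step by step:
Start: pos=(0,0), heading=0, pen down
RT 270: heading 0 -> 90
FD 5: (0,0) -> (0,5) [heading=90, draw]
PD: pen down
FD 16: (0,5) -> (0,21) [heading=90, draw]
FD 15: (0,21) -> (0,36) [heading=90, draw]
RT 270: heading 90 -> 180
FD 17: (0,36) -> (-17,36) [heading=180, draw]
PD: pen down
PU: pen up
Final: pos=(-17,36), heading=180, 4 segment(s) drawn

Segment endpoints: x in {-17, 0, 0, 0, 0}, y in {0, 5, 21, 36, 36}
xmin=-17, ymin=0, xmax=0, ymax=36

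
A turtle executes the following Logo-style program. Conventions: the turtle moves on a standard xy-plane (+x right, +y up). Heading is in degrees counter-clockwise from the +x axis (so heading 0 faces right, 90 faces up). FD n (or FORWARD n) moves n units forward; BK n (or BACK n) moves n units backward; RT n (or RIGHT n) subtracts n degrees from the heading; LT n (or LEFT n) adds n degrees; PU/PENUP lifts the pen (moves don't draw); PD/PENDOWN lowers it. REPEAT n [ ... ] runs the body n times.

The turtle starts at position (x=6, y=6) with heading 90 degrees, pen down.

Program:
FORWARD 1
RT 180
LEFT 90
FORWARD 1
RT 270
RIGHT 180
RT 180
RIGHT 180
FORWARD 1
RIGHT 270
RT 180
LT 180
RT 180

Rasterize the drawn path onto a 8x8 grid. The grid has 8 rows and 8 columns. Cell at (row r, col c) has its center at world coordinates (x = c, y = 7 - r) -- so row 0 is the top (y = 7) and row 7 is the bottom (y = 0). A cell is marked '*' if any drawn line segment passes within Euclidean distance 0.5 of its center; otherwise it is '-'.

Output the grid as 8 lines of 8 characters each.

Segment 0: (6,6) -> (6,7)
Segment 1: (6,7) -> (7,7)
Segment 2: (7,7) -> (7,6)

Answer: ------**
------**
--------
--------
--------
--------
--------
--------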